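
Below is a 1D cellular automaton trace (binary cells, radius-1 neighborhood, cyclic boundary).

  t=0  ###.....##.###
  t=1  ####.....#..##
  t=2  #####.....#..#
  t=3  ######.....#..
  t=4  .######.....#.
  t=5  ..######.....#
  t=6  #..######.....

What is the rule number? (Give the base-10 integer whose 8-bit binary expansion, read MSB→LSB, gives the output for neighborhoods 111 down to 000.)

208

  ### -> #   bit 7 = 1  t=0,i=0
  ##. -> #   bit 6 = 1  t=0,i=2
  #.# -> .   bit 5 = 0  t=0,i=10
  #.. -> #   bit 4 = 1  t=0,i=3
  .## -> .   bit 3 = 0  t=0,i=8
  .#. -> .   bit 2 = 0  t=1,i=9
  ..# -> .   bit 1 = 0  t=0,i=7
  ... -> .   bit 0 = 0  t=0,i=4
  bits 11010000 = 208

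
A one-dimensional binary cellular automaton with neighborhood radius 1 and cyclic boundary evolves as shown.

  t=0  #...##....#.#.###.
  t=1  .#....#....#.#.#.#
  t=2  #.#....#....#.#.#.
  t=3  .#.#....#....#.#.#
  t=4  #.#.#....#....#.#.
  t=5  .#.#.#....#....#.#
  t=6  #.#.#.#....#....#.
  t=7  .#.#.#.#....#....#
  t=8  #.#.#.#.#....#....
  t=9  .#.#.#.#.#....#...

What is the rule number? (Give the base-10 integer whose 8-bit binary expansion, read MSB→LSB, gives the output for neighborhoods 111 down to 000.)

  nb ###: next=#  (t=0,i=15, bit7=1)
  nb ##.: next=.  (t=0,i=5, bit6=0)
  nb #.#: next=#  (t=0,i=11, bit5=1)
  nb #..: next=#  (t=0,i=1, bit4=1)
  nb .##: next=.  (t=0,i=4, bit3=0)
  nb .#.: next=.  (t=0,i=0, bit2=0)
  nb ..#: next=.  (t=0,i=3, bit1=0)
  nb ...: next=.  (t=0,i=2, bit0=0)
  bits 10110000 = 176

176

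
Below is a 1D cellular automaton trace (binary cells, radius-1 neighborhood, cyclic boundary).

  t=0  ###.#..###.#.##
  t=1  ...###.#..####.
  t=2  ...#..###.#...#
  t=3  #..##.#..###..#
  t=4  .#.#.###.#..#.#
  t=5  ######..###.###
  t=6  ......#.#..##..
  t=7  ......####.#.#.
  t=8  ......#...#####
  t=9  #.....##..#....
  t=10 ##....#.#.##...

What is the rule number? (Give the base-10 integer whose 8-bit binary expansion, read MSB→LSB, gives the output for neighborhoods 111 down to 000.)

  ### -> .   bit 7 = 0  t=0,i=0
  ##. -> .   bit 6 = 0  t=0,i=2
  #.# -> #   bit 5 = 1  t=0,i=3
  #.. -> #   bit 4 = 1  t=0,i=5
  .## -> #   bit 3 = 1  t=0,i=7
  .#. -> #   bit 2 = 1  t=0,i=4
  ..# -> .   bit 1 = 0  t=0,i=6
  ... -> .   bit 0 = 0  t=1,i=0
  bits 00111100 = 60

60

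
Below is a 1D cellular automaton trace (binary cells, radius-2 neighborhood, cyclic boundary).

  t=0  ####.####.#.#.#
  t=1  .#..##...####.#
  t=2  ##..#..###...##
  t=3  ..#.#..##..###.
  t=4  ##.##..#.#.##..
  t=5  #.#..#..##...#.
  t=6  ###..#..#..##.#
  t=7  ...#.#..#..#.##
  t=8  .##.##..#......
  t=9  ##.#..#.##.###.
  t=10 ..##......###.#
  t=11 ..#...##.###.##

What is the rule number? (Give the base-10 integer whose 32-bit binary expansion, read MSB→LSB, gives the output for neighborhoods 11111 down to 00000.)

  nb #####: next=#  (t=0,i=1, bit31=1)
  nb ####.: next=.  (t=0,i=2, bit30=0)
  nb ###.#: next=.  (t=0,i=3, bit29=0)
  nb ###..: next=.  (t=2,i=1, bit28=0)
  nb ##.##: next=#  (t=0,i=4, bit27=1)
  nb ##.#.: next=#  (t=0,i=9, bit26=1)
  nb ##..#: next=#  (t=2,i=2, bit25=1)
  nb ##...: next=.  (t=1,i=6, bit24=0)
  nb #.###: next=#  (t=0,i=5, bit23=1)
  nb #.##.: next=.  (t=4,i=3, bit22=0)
  nb #.#.#: next=#  (t=0,i=10, bit21=1)
  nb #.#..: next=#  (t=1,i=1, bit20=1)
  nb #..##: next=.  (t=1,i=3, bit19=0)
  nb #..#.: next=.  (t=2,i=3, bit18=0)
  nb #...#: next=#  (t=1,i=7, bit17=1)
  nb #....: next=.  (t=8,i=10, bit16=0)
  nb .####: next=.  (t=0,i=0, bit15=0)
  nb .###.: next=#  (t=2,i=8, bit14=1)
  nb .##.#: next=.  (t=4,i=1, bit13=0)
  nb .##..: next=.  (t=1,i=5, bit12=0)
  nb .#.##: next=.  (t=0,i=13, bit11=0)
  nb .#.#.: next=#  (t=0,i=11, bit10=1)
  nb .#..#: next=.  (t=1,i=2, bit9=0)
  nb .#...: next=#  (t=8,i=9, bit8=1)
  nb ..###: next=#  (t=1,i=9, bit7=1)
  nb ..##.: next=#  (t=1,i=4, bit6=1)
  nb ..#.#: next=.  (t=3,i=2, bit5=0)
  nb ..#..: next=#  (t=2,i=4, bit4=1)
  nb ...##: next=#  (t=1,i=8, bit3=1)
  nb ...#.: next=#  (t=3,i=1, bit2=1)
  nb ....#: next=.  (t=8,i=14, bit1=0)
  nb .....: next=#  (t=8,i=11, bit0=1)
  bits 10001110101100100100010111011101 = 2394047965

2394047965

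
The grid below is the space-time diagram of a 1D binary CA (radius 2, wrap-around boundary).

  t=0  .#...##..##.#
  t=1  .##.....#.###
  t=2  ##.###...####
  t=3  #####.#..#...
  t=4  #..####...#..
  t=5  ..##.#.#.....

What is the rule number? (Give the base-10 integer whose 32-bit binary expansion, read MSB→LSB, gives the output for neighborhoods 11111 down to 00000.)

1845062017

  ##### -> .   bit 31 = 0  t=2,i=11
  ####. -> #   bit 30 = 1  t=2,i=0
  ###.# -> #   bit 29 = 1  t=1,i=12
  ###.. -> .   bit 28 = 0  t=2,i=5
  ##.## -> #   bit 27 = 1  t=1,i=0
  ##.#. -> #   bit 26 = 1  t=0,i=11
  ##..# -> .   bit 25 = 0  t=0,i=7
  ##... -> #   bit 24 = 1  t=1,i=3
  #.### -> #   bit 23 = 1  t=1,i=10
  #.##. -> #   bit 22 = 1  t=1,i=1
  #.#.# -> #   bit 21 = 1  t=0,i=12
  #.#.. -> #   bit 20 = 1  t=0,i=1
  #..## -> #   bit 19 = 1  t=0,i=8
  #..#. -> .   bit 18 = 0  t=3,i=8
  #...# -> .   bit 17 = 0  t=0,i=3
  #.... -> #   bit 16 = 1  t=1,i=4
  .#### -> .   bit 15 = 0  t=2,i=10
  .###. -> #   bit 14 = 1  t=1,i=11
  .##.# -> #   bit 13 = 1  t=0,i=10
  .##.. -> .   bit 12 = 0  t=0,i=6
  .#.## -> #   bit 11 = 1  t=1,i=9
  .#.#. -> .   bit 10 = 0  t=0,i=0
  .#..# -> .   bit 9 = 0  t=3,i=7
  .#... -> #   bit 8 = 1  t=0,i=2
  ..### -> #   bit 7 = 1  t=2,i=9
  ..##. -> .   bit 6 = 0  t=0,i=5
  ..#.# -> .   bit 5 = 0  t=1,i=8
  ..#.. -> .   bit 4 = 0  t=3,i=9
  ...## -> .   bit 3 = 0  t=0,i=4
  ...#. -> .   bit 2 = 0  t=1,i=7
  ....# -> .   bit 1 = 0  t=1,i=6
  ..... -> #   bit 0 = 1  t=1,i=5
  bits 01101101111110010110100110000001 = 1845062017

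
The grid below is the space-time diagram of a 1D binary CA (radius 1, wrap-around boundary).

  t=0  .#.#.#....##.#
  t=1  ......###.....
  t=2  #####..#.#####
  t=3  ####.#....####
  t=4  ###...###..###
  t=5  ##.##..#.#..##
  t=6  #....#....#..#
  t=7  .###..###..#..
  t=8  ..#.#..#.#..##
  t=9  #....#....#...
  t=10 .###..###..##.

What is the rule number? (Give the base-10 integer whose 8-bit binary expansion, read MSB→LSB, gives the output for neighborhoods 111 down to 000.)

  nb ###: next=#  (t=1,i=7, bit7=1)
  nb ##.: next=.  (t=0,i=11, bit6=0)
  nb #.#: next=.  (t=0,i=0, bit5=0)
  nb #..: next=#  (t=0,i=6, bit4=1)
  nb .##: next=.  (t=0,i=10, bit3=0)
  nb .#.: next=.  (t=0,i=1, bit2=0)
  nb ..#: next=.  (t=0,i=9, bit1=0)
  nb ...: next=#  (t=0,i=7, bit0=1)
  bits 10010001 = 145

145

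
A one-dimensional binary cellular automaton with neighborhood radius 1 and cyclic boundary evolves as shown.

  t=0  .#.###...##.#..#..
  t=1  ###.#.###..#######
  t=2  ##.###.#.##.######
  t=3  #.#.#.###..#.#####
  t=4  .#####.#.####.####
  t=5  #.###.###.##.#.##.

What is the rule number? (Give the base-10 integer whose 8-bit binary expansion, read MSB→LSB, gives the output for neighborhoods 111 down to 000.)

  nb ###: next=#  (t=0,i=4, bit7=1)
  nb ##.: next=.  (t=0,i=5, bit6=0)
  nb #.#: next=#  (t=0,i=2, bit5=1)
  nb #..: next=#  (t=0,i=6, bit4=1)
  nb .##: next=.  (t=0,i=3, bit3=0)
  nb .#.: next=#  (t=0,i=1, bit2=1)
  nb ..#: next=#  (t=0,i=0, bit1=1)
  nb ...: next=#  (t=0,i=7, bit0=1)
  bits 10110111 = 183

183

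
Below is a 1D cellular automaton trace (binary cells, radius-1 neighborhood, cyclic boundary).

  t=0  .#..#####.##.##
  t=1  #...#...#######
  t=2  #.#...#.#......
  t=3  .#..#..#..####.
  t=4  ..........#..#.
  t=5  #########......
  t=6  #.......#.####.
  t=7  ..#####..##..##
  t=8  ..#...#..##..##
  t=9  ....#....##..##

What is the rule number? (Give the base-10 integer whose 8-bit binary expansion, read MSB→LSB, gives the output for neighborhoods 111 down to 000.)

105

  ###|.  b7=0 t=0,i=5
  ##.|#  b6=1 t=0,i=8
  #.#|#  b5=1 t=0,i=0
  #..|.  b4=0 t=0,i=2
  .##|#  b3=1 t=0,i=4
  .#.|.  b2=0 t=0,i=1
  ..#|.  b1=0 t=0,i=3
  ...|#  b0=1 t=1,i=2
  bits 01101001 = 105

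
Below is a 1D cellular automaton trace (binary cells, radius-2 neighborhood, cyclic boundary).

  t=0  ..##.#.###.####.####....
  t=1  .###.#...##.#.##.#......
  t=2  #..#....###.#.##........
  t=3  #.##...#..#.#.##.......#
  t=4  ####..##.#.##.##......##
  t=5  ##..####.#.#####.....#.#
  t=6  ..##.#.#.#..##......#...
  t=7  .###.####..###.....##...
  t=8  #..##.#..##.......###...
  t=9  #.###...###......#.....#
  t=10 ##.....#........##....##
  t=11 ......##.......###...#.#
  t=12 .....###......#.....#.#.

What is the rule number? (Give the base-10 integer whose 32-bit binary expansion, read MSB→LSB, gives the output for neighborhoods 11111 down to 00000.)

  nb #####: next=#  (t=4,i=0, bit31=1)
  nb ####.: next=.  (t=0,i=13, bit30=0)
  nb ###.#: next=#  (t=0,i=9, bit29=1)
  nb ###..: next=.  (t=0,i=19, bit28=0)
  nb ##.##: next=#  (t=0,i=10, bit27=1)
  nb ##.#.: next=.  (t=0,i=4, bit26=0)
  nb ##..#: next=#  (t=4,i=4, bit25=1)
  nb ##...: next=.  (t=0,i=20, bit24=0)
  nb #.###: next=.  (t=0,i=7, bit23=0)
  nb #.##.: next=#  (t=1,i=14, bit22=1)
  nb #.#.#: next=#  (t=0,i=5, bit21=1)
  nb #.#..: next=.  (t=1,i=5, bit20=0)
  nb #..##: next=#  (t=4,i=5, bit19=1)
  nb #..#.: next=#  (t=2,i=2, bit18=1)
  nb #...#: next=.  (t=1,i=7, bit17=0)
  nb #....: next=.  (t=0,i=21, bit16=0)
  nb .####: next=#  (t=0,i=12, bit15=1)
  nb .###.: next=.  (t=0,i=8, bit14=0)
  nb .##.#: next=#  (t=0,i=3, bit13=1)
  nb .##..: next=#  (t=2,i=15, bit12=1)
  nb .#.##: next=.  (t=0,i=6, bit11=0)
  nb .#.#.: next=#  (t=3,i=11, bit10=1)
  nb .#..#: next=.  (t=2,i=1, bit9=0)
  nb .#...: next=.  (t=1,i=6, bit8=0)
  nb ..###: next=.  (t=1,i=1, bit7=0)
  nb ..##.: next=#  (t=0,i=2, bit6=1)
  nb ..#.#: next=.  (t=3,i=10, bit5=0)
  nb ..#..: next=#  (t=2,i=0, bit4=1)
  nb ...##: next=#  (t=0,i=1, bit3=1)
  nb ...#.: next=#  (t=2,i=23, bit2=1)
  nb ....#: next=.  (t=0,i=0, bit1=0)
  nb .....: next=.  (t=0,i=22, bit0=0)
  bits 10101010011011001011010001011100 = 2859250780

2859250780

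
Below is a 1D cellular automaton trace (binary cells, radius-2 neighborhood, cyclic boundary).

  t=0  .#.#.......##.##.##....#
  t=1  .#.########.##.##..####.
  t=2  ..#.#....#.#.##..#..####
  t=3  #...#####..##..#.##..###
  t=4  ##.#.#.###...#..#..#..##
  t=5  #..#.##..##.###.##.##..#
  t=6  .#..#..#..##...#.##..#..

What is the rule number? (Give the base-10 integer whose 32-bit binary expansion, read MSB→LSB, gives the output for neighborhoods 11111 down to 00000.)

  [31] ##### => .  t=1,i=5
  [30] ####. => #  t=1,i=9
  [29] ###.# => .  t=1,i=10
  [28] ###.. => #  t=1,i=22
  [27] ##.## => #  t=0,i=13
  [26] ##.#. => .  t=4,i=2
  [25] ##..# => #  t=1,i=17
  [24] ##... => #  t=0,i=19
  [23] #.### => .  t=1,i=3
  [22] #.##. => .  t=0,i=14
  [21] #.#.# => #  t=0,i=1
  [20] #.#.. => #  t=0,i=3
  [19] #..## => .  t=1,i=18
  [18] #..#. => .  t=1,i=0
  [17] #...# => .  t=3,i=2
  [16] #.... => #  t=0,i=5
  [15] .#### => #  t=1,i=4
  [14] .###. => .  t=4,i=8
  [13] .##.# => #  t=0,i=12
  [12] .##.. => .  t=0,i=18
  [11] .#.## => #  t=1,i=2
  [10] .#.#. => .  t=0,i=0
  [9] .#..# => #  t=2,i=18
  [8] .#... => #  t=0,i=4
  [7] ..### => .  t=1,i=19
  [6] ..##. => .  t=0,i=11
  [5] ..#.# => .  t=0,i=23
  [4] ..#.. => #  t=2,i=17
  [3] ...## => #  t=0,i=10
  [2] ...#. => #  t=0,i=22
  [1] ....# => #  t=0,i=9
  [0] ..... => #  t=0,i=6
  bits 01011011001100011010101100011111 = 1529981727

1529981727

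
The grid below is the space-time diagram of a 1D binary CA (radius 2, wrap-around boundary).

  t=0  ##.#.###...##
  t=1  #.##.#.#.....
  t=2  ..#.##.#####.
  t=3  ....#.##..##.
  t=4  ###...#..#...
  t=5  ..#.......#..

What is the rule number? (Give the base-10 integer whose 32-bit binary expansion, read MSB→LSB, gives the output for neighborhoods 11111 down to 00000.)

1559822595

  #####|.  b31=0 t=2,i=9
  ####.|#  b30=1 t=0,i=0
  ###.#|.  b29=0 t=0,i=1
  ###..|#  b28=1 t=0,i=7
  ##.##|#  b27=1 t=2,i=6
  ##.#.|#  b26=1 t=0,i=2
  ##..#|.  b25=0 t=3,i=8
  ##...|.  b24=0 t=0,i=8
  #.###|#  b23=1 t=0,i=5
  #.##.|#  b22=1 t=1,i=2
  #.#.#|#  b21=1 t=0,i=3
  #.#..|#  b20=1 t=1,i=7
  #..##|#  b19=1 t=3,i=9
  #..#.|.  b18=0 t=4,i=8
  #...#|.  b17=0 t=0,i=9
  #....|#  b16=1 t=1,i=9
  .####|.  b15=0 t=0,i=12
  .###.|.  b14=0 t=0,i=6
  .##.#|.  b13=0 t=1,i=3
  .##..|.  b12=0 t=3,i=7
  .#.##|.  b11=0 t=0,i=4
  .#.#.|.  b10=0 t=1,i=6
  .#..#|.  b9=0 t=4,i=7
  .#...|#  b8=1 t=1,i=8
  ..###|.  b7=0 t=0,i=11
  ..##.|.  b6=0 t=3,i=10
  ..#.#|.  b5=0 t=1,i=0
  ..#..|.  b4=0 t=4,i=6
  ...##|.  b3=0 t=0,i=10
  ...#.|.  b2=0 t=1,i=12
  ....#|#  b1=1 t=1,i=11
  .....|#  b0=1 t=1,i=10
  bits 01011100111110010000000100000011 = 1559822595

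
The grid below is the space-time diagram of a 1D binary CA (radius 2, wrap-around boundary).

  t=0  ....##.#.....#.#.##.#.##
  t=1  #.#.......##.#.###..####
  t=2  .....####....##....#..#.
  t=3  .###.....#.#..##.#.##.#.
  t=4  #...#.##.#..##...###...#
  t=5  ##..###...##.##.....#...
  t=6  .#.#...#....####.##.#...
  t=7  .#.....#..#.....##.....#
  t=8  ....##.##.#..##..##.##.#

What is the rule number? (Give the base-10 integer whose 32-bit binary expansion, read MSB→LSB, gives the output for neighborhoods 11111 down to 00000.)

  [31] ##### => #  t=1,i=22
  [30] ####. => .  t=1,i=23
  [29] ###.# => .  t=1,i=0
  [28] ###.. => .  t=1,i=17
  [27] ##.## => #  t=5,i=12
  [26] ##.#. => .  t=0,i=6
  [25] ##..# => .  t=1,i=18
  [24] ##... => #  t=0,i=0
  [23] #.### => .  t=1,i=15
  [22] #.##. => #  t=0,i=17
  [21] #.#.# => #  t=0,i=15
  [20] #.#.. => .  t=0,i=7
  [19] #..## => #  t=1,i=19
  [18] #..#. => .  t=2,i=21
  [17] #...# => .  t=4,i=2
  [16] #.... => .  t=0,i=1
  [15] .#### => .  t=1,i=21
  [14] .###. => .  t=1,i=16
  [13] .##.# => .  t=0,i=5
  [12] .##.. => #  t=0,i=23
  [11] .#.## => #  t=0,i=16
  [10] .#.#. => .  t=0,i=14
  [9] .#..# => #  t=2,i=20
  [8] .#... => .  t=0,i=8
  [7] ..### => .  t=1,i=20
  [6] ..##. => .  t=0,i=4
  [5] ..#.# => #  t=0,i=13
  [4] ..#.. => #  t=2,i=19
  [3] ...## => .  t=0,i=3
  [2] ...#. => .  t=0,i=12
  [1] ....# => #  t=0,i=2
  [0] ..... => #  t=0,i=10
  bits 10001001011010000001101000110011 = 2305301043

2305301043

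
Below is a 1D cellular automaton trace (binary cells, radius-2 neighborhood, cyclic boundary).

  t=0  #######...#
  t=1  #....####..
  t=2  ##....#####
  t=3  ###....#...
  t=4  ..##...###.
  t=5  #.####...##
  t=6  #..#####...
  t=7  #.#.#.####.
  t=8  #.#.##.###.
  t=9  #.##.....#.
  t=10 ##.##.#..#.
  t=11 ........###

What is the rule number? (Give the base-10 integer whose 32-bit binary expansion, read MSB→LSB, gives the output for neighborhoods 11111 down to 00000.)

  ##### -> .   bit 31 = 0  t=0,i=1
  ####. -> #   bit 30 = 1  t=0,i=5
  ###.# -> #   bit 29 = 1  t=5,i=0
  ###.. -> #   bit 28 = 1  t=0,i=6
  ##.## -> .   bit 27 = 0  t=5,i=1
  ##.#. -> .   bit 26 = 0  t=7,i=10
  ##..# -> #   bit 25 = 1  t=1,i=9
  ##... -> #   bit 24 = 1  t=0,i=7
  #.### -> .   bit 23 = 0  t=5,i=2
  #.##. -> .   bit 22 = 0  t=8,i=4
  #.#.# -> #   bit 21 = 1  t=7,i=0
  #.#.. -> .   bit 20 = 0  t=10,i=6
  #..## -> #   bit 19 = 1  t=6,i=2
  #..#. -> #   bit 18 = 1  t=1,i=10
  #...# -> #   bit 17 = 1  t=0,i=8
  #.... -> .   bit 16 = 0  t=1,i=2
  .#### -> #   bit 15 = 1  t=0,i=0
  .###. -> .   bit 14 = 0  t=3,i=1
  .##.# -> .   bit 13 = 0  t=8,i=5
  .##.. -> #   bit 12 = 1  t=4,i=3
  .#.## -> #   bit 11 = 1  t=7,i=5
  .#.#. -> .   bit 10 = 0  t=7,i=1
  .#..# -> .   bit 9 = 0  t=6,i=1
  .#... -> #   bit 8 = 1  t=1,i=1
  ..### -> .   bit 7 = 0  t=0,i=10
  ..##. -> #   bit 6 = 1  t=4,i=2
  ..#.# -> #   bit 5 = 1  t=9,i=9
  ..#.. -> #   bit 4 = 1  t=1,i=0
  ...## -> .   bit 3 = 0  t=0,i=9
  ...#. -> .   bit 2 = 0  t=3,i=6
  ....# -> .   bit 1 = 0  t=1,i=3
  ..... -> #   bit 0 = 1  t=9,i=6
  bits 01110011001011101001100101110001 = 1932433777

1932433777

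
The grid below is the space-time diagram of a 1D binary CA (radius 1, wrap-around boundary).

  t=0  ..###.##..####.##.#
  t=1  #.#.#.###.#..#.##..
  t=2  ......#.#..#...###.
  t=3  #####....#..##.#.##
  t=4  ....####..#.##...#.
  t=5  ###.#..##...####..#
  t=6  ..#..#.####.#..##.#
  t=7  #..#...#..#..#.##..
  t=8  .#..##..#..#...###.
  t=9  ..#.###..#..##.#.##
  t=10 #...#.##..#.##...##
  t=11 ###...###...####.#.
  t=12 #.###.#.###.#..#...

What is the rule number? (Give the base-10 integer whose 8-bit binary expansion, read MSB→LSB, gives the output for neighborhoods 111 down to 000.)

  nb ###: next=.  (t=0,i=3, bit7=0)
  nb ##.: next=#  (t=0,i=4, bit6=1)
  nb #.#: next=.  (t=0,i=5, bit5=0)
  nb #..: next=#  (t=0,i=0, bit4=1)
  nb .##: next=#  (t=0,i=2, bit3=1)
  nb .#.: next=.  (t=0,i=18, bit2=0)
  nb ..#: next=.  (t=0,i=1, bit1=0)
  nb ...: next=#  (t=2,i=0, bit0=1)
  bits 01011001 = 89

89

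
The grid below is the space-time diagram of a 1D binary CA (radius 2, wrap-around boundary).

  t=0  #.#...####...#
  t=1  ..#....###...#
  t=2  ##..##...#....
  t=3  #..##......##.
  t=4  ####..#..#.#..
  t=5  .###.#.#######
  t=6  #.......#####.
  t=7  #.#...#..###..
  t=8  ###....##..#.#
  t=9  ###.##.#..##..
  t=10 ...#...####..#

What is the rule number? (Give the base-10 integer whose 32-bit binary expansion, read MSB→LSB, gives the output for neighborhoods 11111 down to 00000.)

  ##### -> #   bit 31 = 1  t=5,i=9
  ####. -> #   bit 30 = 1  t=0,i=8
  ###.# -> .   bit 29 = 0  t=5,i=3
  ###.. -> #   bit 28 = 1  t=0,i=9
  ##.## -> #   bit 27 = 1  t=5,i=0
  ##.#. -> .   bit 26 = 0  t=0,i=1
  ##..# -> .   bit 25 = 0  t=2,i=2
  ##... -> .   bit 24 = 0  t=0,i=10
  #.### -> .   bit 23 = 0  t=5,i=1
  #.##. -> .   bit 22 = 0  t=9,i=4
  #.#.# -> .   bit 21 = 0  t=5,i=5
  #.#.. -> #   bit 20 = 1  t=0,i=2
  #..## -> #   bit 19 = 1  t=2,i=3
  #..#. -> #   bit 18 = 1  t=1,i=1
  #...# -> .   bit 17 = 0  t=0,i=4
  #.... -> #   bit 16 = 1  t=1,i=4
  .#### -> #   bit 15 = 1  t=0,i=7
  .###. -> .   bit 14 = 0  t=1,i=8
  .##.# -> .   bit 13 = 0  t=0,i=0
  .##.. -> .   bit 12 = 0  t=2,i=1
  .#.## -> .   bit 11 = 0  t=5,i=6
  .#.#. -> #   bit 10 = 1  t=4,i=10
  .#..# -> #   bit 9 = 1  t=1,i=0
  .#... -> .   bit 8 = 0  t=0,i=3
  ..### -> .   bit 7 = 0  t=0,i=6
  ..##. -> #   bit 6 = 1  t=0,i=13
  ..#.# -> #   bit 5 = 1  t=4,i=9
  ..#.. -> .   bit 4 = 0  t=1,i=2
  ...## -> .   bit 3 = 0  t=0,i=5
  ...#. -> .   bit 2 = 0  t=1,i=12
  ....# -> #   bit 1 = 1  t=1,i=5
  ..... -> .   bit 0 = 0  t=3,i=7
  bits 11011000000111011000011001100010 = 3625813602

3625813602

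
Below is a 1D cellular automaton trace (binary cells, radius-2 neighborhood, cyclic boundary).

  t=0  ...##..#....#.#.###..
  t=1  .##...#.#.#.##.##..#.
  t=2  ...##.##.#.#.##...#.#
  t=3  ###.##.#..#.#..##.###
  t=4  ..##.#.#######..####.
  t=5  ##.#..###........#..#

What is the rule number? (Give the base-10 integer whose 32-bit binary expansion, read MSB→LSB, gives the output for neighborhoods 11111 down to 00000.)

  [31] ##### => .  t=3,i=0
  [30] ####. => .  t=3,i=1
  [29] ###.# => #  t=3,i=2
  [28] ###.. => .  t=0,i=18
  [27] ##.## => #  t=1,i=14
  [26] ##.#. => .  t=2,i=8
  [25] ##..# => .  t=0,i=5
  [24] ##... => #  t=0,i=19
  [23] #.### => #  t=0,i=16
  [22] #.##. => .  t=1,i=12
  [21] #.#.# => .  t=0,i=14
  [20] #.#.. => #  t=2,i=20
  [19] #..## => .  t=1,i=0
  [18] #..#. => #  t=0,i=6
  [17] #...# => #  t=1,i=4
  [16] #.... => .  t=0,i=9
  [15] .#### => #  t=3,i=19
  [14] .###. => .  t=0,i=17
  [13] .##.# => #  t=1,i=13
  [12] .##.. => .  t=0,i=4
  [11] .#.## => #  t=0,i=15
  [10] .#.#. => #  t=0,i=13
  [9] .#..# => #  t=1,i=20
  [8] .#... => #  t=0,i=8
  [7] ..### => .  t=4,i=16
  [6] ..##. => .  t=0,i=3
  [5] ..#.# => #  t=0,i=12
  [4] ..#.. => .  t=0,i=7
  [3] ...## => #  t=0,i=2
  [2] ...#. => .  t=0,i=11
  [1] ....# => #  t=0,i=1
  [0] ..... => .  t=0,i=0
  bits 00101001100101101010111100101010 = 697741098

697741098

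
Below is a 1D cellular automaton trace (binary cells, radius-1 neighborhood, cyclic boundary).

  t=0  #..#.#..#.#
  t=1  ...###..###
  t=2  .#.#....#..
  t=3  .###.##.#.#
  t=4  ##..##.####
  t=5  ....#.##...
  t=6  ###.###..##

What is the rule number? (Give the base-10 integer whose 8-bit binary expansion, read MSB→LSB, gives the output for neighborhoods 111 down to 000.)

  ###|.  b7=0 t=1,i=4
  ##.|.  b6=0 t=0,i=0
  #.#|#  b5=1 t=0,i=4
  #..|.  b4=0 t=0,i=1
  .##|#  b3=1 t=0,i=10
  .#.|#  b2=1 t=0,i=3
  ..#|.  b1=0 t=0,i=2
  ...|#  b0=1 t=1,i=1
  bits 00101101 = 45

45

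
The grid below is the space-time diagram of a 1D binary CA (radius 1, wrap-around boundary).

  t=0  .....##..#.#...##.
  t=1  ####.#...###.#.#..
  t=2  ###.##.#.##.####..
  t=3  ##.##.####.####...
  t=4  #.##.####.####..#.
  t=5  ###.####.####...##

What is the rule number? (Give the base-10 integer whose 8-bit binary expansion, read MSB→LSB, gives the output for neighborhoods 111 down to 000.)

  ###|#  b7=1 t=1,i=1
  ##.|.  b6=0 t=0,i=6
  #.#|#  b5=1 t=0,i=10
  #..|.  b4=0 t=0,i=7
  .##|#  b3=1 t=0,i=5
  .#.|#  b2=1 t=0,i=9
  ..#|.  b1=0 t=0,i=4
  ...|#  b0=1 t=0,i=0
  bits 10101101 = 173

173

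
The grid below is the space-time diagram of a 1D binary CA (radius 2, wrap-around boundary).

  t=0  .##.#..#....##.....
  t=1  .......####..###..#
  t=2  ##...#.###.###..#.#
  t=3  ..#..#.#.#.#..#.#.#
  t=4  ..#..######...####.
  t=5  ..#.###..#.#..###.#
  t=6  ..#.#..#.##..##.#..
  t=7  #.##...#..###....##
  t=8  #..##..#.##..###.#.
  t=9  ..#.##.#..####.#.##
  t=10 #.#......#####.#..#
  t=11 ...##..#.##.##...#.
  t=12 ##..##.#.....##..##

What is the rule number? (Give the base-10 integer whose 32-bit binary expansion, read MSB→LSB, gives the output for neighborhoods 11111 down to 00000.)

  ##### -> .   bit 31 = 0  t=4,i=7
  ####. -> #   bit 30 = 1  t=1,i=9
  ###.# -> #   bit 29 = 1  t=2,i=9
  ###.. -> .   bit 28 = 0  t=1,i=10
  ##.## -> .   bit 27 = 0  t=2,i=10
  ##.#. -> .   bit 26 = 0  t=0,i=3
  ##..# -> #   bit 25 = 1  t=1,i=11
  ##... -> #   bit 24 = 1  t=0,i=14
  #.### -> #   bit 23 = 1  t=2,i=7
  #.##. -> .   bit 22 = 0  t=6,i=9
  #.#.# -> #   bit 21 = 1  t=3,i=7
  #.#.. -> .   bit 20 = 0  t=0,i=4
  #..## -> #   bit 19 = 1  t=1,i=12
  #..#. -> .   bit 18 = 0  t=0,i=6
  #...# -> .   bit 17 = 0  t=2,i=3
  #.... -> #   bit 16 = 1  t=0,i=9
  .#### -> #   bit 15 = 1  t=1,i=8
  .###. -> .   bit 14 = 0  t=1,i=14
  .##.# -> .   bit 13 = 0  t=0,i=2
  .##.. -> #   bit 12 = 1  t=0,i=13
  .#.## -> .   bit 11 = 0  t=2,i=6
  .#.#. -> #   bit 10 = 1  t=3,i=6
  .#..# -> .   bit 9 = 0  t=0,i=5
  .#... -> #   bit 8 = 1  t=0,i=8
  ..### -> #   bit 7 = 1  t=1,i=7
  ..##. -> .   bit 6 = 0  t=0,i=1
  ..#.# -> #   bit 5 = 1  t=2,i=5
  ..#.. -> #   bit 4 = 1  t=0,i=7
  ...## -> .   bit 3 = 0  t=0,i=0
  ...#. -> .   bit 2 = 0  t=2,i=4
  ....# -> #   bit 1 = 1  t=0,i=10
  ..... -> .   bit 0 = 0  t=0,i=16
  bits 01100011101010011001010110110010 = 1672058290

1672058290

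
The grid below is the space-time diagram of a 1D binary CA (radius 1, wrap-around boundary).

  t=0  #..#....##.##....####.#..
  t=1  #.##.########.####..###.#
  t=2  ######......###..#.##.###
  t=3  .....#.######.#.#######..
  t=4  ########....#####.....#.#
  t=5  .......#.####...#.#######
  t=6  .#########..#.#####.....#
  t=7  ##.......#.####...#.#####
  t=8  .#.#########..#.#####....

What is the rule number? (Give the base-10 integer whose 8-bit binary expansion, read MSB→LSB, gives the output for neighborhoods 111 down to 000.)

  [7] ### => .  t=0,i=18
  [6] ##. => #  t=0,i=9
  [5] #.# => #  t=0,i=10
  [4] #.. => .  t=0,i=1
  [3] .## => #  t=0,i=8
  [2] .#. => #  t=0,i=0
  [1] ..# => #  t=0,i=2
  [0] ... => #  t=0,i=5
  bits 01101111 = 111

111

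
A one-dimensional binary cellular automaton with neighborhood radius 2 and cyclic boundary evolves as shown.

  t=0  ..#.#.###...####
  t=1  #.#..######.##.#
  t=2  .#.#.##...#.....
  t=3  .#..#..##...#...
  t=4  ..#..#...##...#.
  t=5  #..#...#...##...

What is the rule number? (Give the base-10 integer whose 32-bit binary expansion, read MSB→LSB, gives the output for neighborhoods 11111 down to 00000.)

931383968

  ##### -> .   bit 31 = 0  t=1,i=7
  ####. -> .   bit 30 = 0  t=0,i=14
  ###.# -> #   bit 29 = 1  t=1,i=10
  ###.. -> #   bit 28 = 1  t=0,i=8
  ##.## -> .   bit 27 = 0  t=1,i=11
  ##.#. -> #   bit 26 = 1  t=1,i=1
  ##..# -> #   bit 25 = 1  t=0,i=0
  ##... -> #   bit 24 = 1  t=0,i=9
  #.### -> #   bit 23 = 1  t=0,i=6
  #.##. -> .   bit 22 = 0  t=1,i=12
  #.#.# -> .   bit 21 = 0  t=0,i=4
  #.#.. -> .   bit 20 = 0  t=1,i=2
  #..## -> .   bit 19 = 0  t=1,i=4
  #..#. -> .   bit 18 = 0  t=0,i=1
  #...# -> #   bit 17 = 1  t=0,i=10
  #.... -> #   bit 16 = 1  t=2,i=12
  .#### -> #   bit 15 = 1  t=0,i=13
  .###. -> #   bit 14 = 1  t=0,i=7
  .##.# -> .   bit 13 = 0  t=1,i=0
  .##.. -> .   bit 12 = 0  t=2,i=6
  .#.## -> #   bit 11 = 1  t=0,i=5
  .#.#. -> .   bit 10 = 0  t=0,i=3
  .#..# -> #   bit 9 = 1  t=1,i=3
  .#... -> .   bit 8 = 0  t=2,i=11
  ..### -> #   bit 7 = 1  t=0,i=12
  ..##. -> .   bit 6 = 0  t=3,i=7
  ..#.# -> #   bit 5 = 1  t=0,i=2
  ..#.. -> .   bit 4 = 0  t=2,i=10
  ...## -> .   bit 3 = 0  t=0,i=11
  ...#. -> .   bit 2 = 0  t=2,i=0
  ....# -> .   bit 1 = 0  t=2,i=15
  ..... -> .   bit 0 = 0  t=2,i=13
  bits 00110111100000111100101010100000 = 931383968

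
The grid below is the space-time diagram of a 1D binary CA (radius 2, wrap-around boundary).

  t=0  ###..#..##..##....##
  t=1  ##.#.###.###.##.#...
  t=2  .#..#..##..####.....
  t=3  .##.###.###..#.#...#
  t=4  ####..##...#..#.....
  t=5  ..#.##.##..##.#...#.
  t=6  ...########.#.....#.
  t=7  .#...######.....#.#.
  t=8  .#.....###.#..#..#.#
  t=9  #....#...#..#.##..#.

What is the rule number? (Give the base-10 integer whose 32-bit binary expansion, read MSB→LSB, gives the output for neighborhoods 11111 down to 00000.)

  #####|#  b31=1 t=0,i=0
  ####.|#  b30=1 t=0,i=1
  ###.#|#  b29=1 t=1,i=7
  ###..|.  b28=0 t=0,i=2
  ##.##|#  b27=1 t=1,i=8
  ##.#.|.  b26=0 t=1,i=2
  ##..#|#  b25=1 t=0,i=3
  ##...|#  b24=1 t=0,i=14
  #.###|.  b23=0 t=1,i=5
  #.##.|#  b22=1 t=1,i=13
  #.#.#|.  b21=0 t=1,i=3
  #.#..|.  b20=0 t=1,i=16
  #..##|#  b19=1 t=0,i=7
  #..#.|.  b18=0 t=0,i=4
  #...#|.  b17=0 t=1,i=18
  #....|.  b16=0 t=0,i=15
  .####|.  b15=0 t=0,i=19
  .###.|.  b14=0 t=1,i=6
  .##.#|#  b13=1 t=1,i=1
  .##..|#  b12=1 t=0,i=9
  .#.##|#  b11=1 t=1,i=4
  .#.#.|#  b10=1 t=3,i=14
  .#..#|#  b9=1 t=0,i=6
  .#...|.  b8=0 t=1,i=17
  ..###|.  b7=0 t=0,i=18
  ..##.|.  b6=0 t=0,i=8
  ..#.#|.  b5=0 t=3,i=13
  ..#..|#  b4=1 t=0,i=5
  ...##|.  b3=0 t=0,i=17
  ...#.|.  b2=0 t=2,i=0
  ....#|#  b1=1 t=0,i=16
  .....|.  b0=0 t=2,i=17
  bits 11101011010010000011111000010010 = 3947380242

3947380242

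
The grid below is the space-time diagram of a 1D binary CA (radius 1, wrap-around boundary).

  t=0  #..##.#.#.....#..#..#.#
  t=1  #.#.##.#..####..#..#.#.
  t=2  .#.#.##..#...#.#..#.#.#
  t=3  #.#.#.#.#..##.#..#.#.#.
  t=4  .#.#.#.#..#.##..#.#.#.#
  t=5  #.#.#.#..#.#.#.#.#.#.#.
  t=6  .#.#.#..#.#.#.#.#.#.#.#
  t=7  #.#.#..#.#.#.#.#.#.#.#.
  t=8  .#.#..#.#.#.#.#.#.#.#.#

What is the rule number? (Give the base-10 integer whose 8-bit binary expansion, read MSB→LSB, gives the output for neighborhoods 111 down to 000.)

99

  [7] ### => .  t=1,i=11
  [6] ##. => #  t=0,i=0
  [5] #.# => #  t=0,i=5
  [4] #.. => .  t=0,i=1
  [3] .## => .  t=0,i=3
  [2] .#. => .  t=0,i=6
  [1] ..# => #  t=0,i=2
  [0] ... => #  t=0,i=10
  bits 01100011 = 99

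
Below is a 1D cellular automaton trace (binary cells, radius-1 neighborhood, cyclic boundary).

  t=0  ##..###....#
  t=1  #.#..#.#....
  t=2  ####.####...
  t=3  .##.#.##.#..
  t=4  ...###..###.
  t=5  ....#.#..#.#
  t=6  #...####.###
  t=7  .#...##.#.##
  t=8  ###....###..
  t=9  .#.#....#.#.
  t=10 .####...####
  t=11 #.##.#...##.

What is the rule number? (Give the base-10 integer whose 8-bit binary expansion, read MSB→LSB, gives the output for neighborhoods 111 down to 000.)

180

  ###|#  b7=1 t=0,i=0
  ##.|.  b6=0 t=0,i=1
  #.#|#  b5=1 t=1,i=1
  #..|#  b4=1 t=0,i=2
  .##|.  b3=0 t=0,i=4
  .#.|#  b2=1 t=1,i=0
  ..#|.  b1=0 t=0,i=3
  ...|.  b0=0 t=0,i=8
  bits 10110100 = 180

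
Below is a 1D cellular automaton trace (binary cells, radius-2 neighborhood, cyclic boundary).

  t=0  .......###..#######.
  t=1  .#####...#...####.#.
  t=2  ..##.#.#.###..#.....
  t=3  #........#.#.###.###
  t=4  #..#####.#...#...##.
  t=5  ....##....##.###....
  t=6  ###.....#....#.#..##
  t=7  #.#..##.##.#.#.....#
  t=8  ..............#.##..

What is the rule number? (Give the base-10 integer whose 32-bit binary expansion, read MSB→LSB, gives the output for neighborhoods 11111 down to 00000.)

  #####|#  b31=1 t=0,i=14
  ####.|.  b30=0 t=0,i=17
  ###.#|.  b29=0 t=1,i=16
  ###..|#  b28=1 t=0,i=9
  ##.##|.  b27=0 t=3,i=16
  ##.#.|.  b26=0 t=1,i=17
  ##..#|.  b25=0 t=0,i=10
  ##...|.  b24=0 t=0,i=19
  #.###|#  b23=1 t=2,i=9
  #.##.|.  b22=0 t=7,i=8
  #.#.#|.  b21=0 t=2,i=5
  #.#..|.  b20=0 t=1,i=18
  #..##|.  b19=0 t=0,i=11
  #..#.|#  b18=1 t=2,i=13
  #...#|#  b17=1 t=1,i=7
  #....|.  b16=0 t=0,i=0
  .####|#  b15=1 t=0,i=13
  .###.|.  b14=0 t=0,i=8
  .##.#|.  b13=0 t=2,i=3
  .##..|.  b12=0 t=5,i=5
  .#.##|.  b11=0 t=2,i=8
  .#.#.|.  b10=0 t=2,i=6
  .#..#|.  b9=0 t=1,i=19
  .#...|#  b8=1 t=1,i=10
  ..###|.  b7=0 t=0,i=7
  ..##.|.  b6=0 t=2,i=2
  ..#.#|#  b5=1 t=3,i=9
  ..#..|#  b4=1 t=1,i=9
  ...##|.  b3=0 t=0,i=6
  ...#.|.  b2=0 t=1,i=8
  ....#|#  b1=1 t=0,i=5
  .....|#  b0=1 t=0,i=1
  bits 10010000100001101000000100110011 = 2424734003

2424734003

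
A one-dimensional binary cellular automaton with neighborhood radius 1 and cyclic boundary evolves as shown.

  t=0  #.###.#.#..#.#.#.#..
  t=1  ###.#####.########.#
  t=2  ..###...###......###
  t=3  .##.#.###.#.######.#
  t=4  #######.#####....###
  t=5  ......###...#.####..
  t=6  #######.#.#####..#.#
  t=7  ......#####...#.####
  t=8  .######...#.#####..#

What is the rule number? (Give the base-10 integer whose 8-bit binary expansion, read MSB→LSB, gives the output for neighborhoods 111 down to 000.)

111

  ###|.  b7=0 t=0,i=3
  ##.|#  b6=1 t=0,i=4
  #.#|#  b5=1 t=0,i=1
  #..|.  b4=0 t=0,i=9
  .##|#  b3=1 t=0,i=2
  .#.|#  b2=1 t=0,i=0
  ..#|#  b1=1 t=0,i=10
  ...|#  b0=1 t=2,i=6
  bits 01101111 = 111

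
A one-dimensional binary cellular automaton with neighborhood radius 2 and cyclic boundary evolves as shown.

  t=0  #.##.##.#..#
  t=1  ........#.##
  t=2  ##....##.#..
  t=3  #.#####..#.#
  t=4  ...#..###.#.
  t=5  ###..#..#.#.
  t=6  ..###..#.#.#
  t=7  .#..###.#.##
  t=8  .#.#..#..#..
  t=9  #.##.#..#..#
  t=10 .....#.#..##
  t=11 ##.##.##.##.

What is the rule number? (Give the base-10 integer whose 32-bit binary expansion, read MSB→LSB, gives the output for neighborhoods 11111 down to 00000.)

  nb #####: next=.  (t=3,i=4, bit31=0)
  nb ####.: next=.  (t=3,i=5, bit30=0)
  nb ###.#: next=#  (t=4,i=8, bit29=1)
  nb ###..: next=#  (t=3,i=6, bit28=1)
  nb ##.##: next=.  (t=0,i=1, bit27=0)
  nb ##.#.: next=.  (t=0,i=7, bit26=0)
  nb ##..#: next=#  (t=3,i=7, bit25=1)
  nb ##...: next=#  (t=1,i=0, bit24=1)
  nb #.###: next=.  (t=3,i=2, bit23=0)
  nb #.##.: next=.  (t=0,i=2, bit22=0)
  nb #.#.#: next=.  (t=5,i=10, bit21=0)
  nb #.#..: next=#  (t=0,i=8, bit20=1)
  nb #..##: next=#  (t=0,i=10, bit19=1)
  nb #..#.: next=#  (t=3,i=8, bit18=1)
  nb #...#: next=#  (t=8,i=11, bit17=1)
  nb #....: next=#  (t=1,i=1, bit16=1)
  nb .####: next=#  (t=3,i=3, bit15=1)
  nb .###.: next=.  (t=4,i=7, bit14=0)
  nb .##.#: next=.  (t=0,i=0, bit13=0)
  nb .##..: next=.  (t=1,i=11, bit12=0)
  nb .#.##: next=#  (t=1,i=9, bit11=1)
  nb .#.#.: next=#  (t=5,i=9, bit10=1)
  nb .#..#: next=.  (t=0,i=9, bit9=0)
  nb .#...: next=.  (t=4,i=11, bit8=0)
  nb ..###: next=.  (t=4,i=6, bit7=0)
  nb ..##.: next=#  (t=0,i=11, bit6=1)
  nb ..#.#: next=.  (t=1,i=8, bit5=0)
  nb ..#..: next=.  (t=4,i=3, bit4=0)
  nb ...##: next=#  (t=2,i=5, bit3=1)
  nb ...#.: next=#  (t=1,i=7, bit2=1)
  nb ....#: next=#  (t=1,i=6, bit1=1)
  nb .....: next=.  (t=1,i=2, bit0=0)
  bits 00110011000111111000110001001110 = 857705550

857705550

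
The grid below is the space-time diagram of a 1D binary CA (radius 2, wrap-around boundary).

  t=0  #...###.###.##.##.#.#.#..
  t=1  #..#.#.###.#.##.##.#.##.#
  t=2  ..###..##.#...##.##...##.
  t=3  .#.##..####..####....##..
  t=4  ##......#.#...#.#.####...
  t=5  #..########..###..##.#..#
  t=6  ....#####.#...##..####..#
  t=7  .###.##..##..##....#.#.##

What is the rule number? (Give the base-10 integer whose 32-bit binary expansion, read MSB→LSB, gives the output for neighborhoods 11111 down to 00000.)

2627069055

  [31] ##### => #  t=5,i=5
  [30] ####. => .  t=3,i=9
  [29] ###.# => .  t=0,i=6
  [28] ###.. => #  t=2,i=4
  [27] ##.## => #  t=0,i=7
  [26] ##.#. => #  t=0,i=17
  [25] ##..# => .  t=1,i=1
  [24] ##... => .  t=2,i=19
  [23] #.### => #  t=0,i=8
  [22] #.##. => .  t=0,i=12
  [21] #.#.# => .  t=0,i=18
  [20] #.#.. => #  t=0,i=22
  [19] #..## => .  t=2,i=6
  [18] #..#. => #  t=0,i=24
  [17] #...# => .  t=0,i=2
  [16] #.... => #  t=3,i=18
  [15] .#### => #  t=3,i=8
  [14] .###. => #  t=0,i=5
  [13] .##.# => #  t=0,i=13
  [12] .##.. => .  t=1,i=0
  [11] .#.## => .  t=1,i=6
  [10] .#.#. => #  t=0,i=19
  [9] .#..# => .  t=0,i=23
  [8] .#... => .  t=0,i=1
  [7] ..### => .  t=0,i=4
  [6] ..##. => #  t=2,i=7
  [5] ..#.# => #  t=1,i=3
  [4] ..#.. => #  t=0,i=0
  [3] ...## => #  t=0,i=3
  [2] ...#. => #  t=3,i=0
  [1] ....# => #  t=3,i=19
  [0] ..... => #  t=4,i=4
  bits 10011100100101011110010001111111 = 2627069055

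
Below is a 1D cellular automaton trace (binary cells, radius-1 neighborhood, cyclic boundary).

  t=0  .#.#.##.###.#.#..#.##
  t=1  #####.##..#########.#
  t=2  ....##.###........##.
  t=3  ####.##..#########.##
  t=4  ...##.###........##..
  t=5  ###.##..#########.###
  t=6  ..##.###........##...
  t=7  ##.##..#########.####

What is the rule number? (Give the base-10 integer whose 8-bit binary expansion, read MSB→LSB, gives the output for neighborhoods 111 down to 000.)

  [7] ### => .  t=0,i=9
  [6] ##. => #  t=0,i=6
  [5] #.# => #  t=0,i=0
  [4] #.. => #  t=0,i=15
  [3] .## => .  t=0,i=5
  [2] .#. => #  t=0,i=1
  [1] ..# => #  t=0,i=16
  [0] ... => #  t=2,i=0
  bits 01110111 = 119

119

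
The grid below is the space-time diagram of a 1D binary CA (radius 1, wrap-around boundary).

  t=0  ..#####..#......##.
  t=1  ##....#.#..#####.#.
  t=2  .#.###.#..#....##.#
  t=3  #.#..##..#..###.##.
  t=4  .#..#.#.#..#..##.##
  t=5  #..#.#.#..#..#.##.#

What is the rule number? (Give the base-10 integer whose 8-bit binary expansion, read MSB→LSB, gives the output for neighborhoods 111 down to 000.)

  ###|.  b7=0 t=0,i=3
  ##.|#  b6=1 t=0,i=6
  #.#|#  b5=1 t=1,i=7
  #..|.  b4=0 t=0,i=7
  .##|.  b3=0 t=0,i=2
  .#.|.  b2=0 t=0,i=9
  ..#|#  b1=1 t=0,i=1
  ...|#  b0=1 t=0,i=0
  bits 01100011 = 99

99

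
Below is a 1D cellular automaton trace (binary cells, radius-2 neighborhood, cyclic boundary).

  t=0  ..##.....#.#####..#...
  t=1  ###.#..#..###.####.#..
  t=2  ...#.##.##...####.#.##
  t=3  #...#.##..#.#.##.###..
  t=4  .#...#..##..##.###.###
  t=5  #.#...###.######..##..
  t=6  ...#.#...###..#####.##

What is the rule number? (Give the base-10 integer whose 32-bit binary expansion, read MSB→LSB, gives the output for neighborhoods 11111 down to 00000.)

1605151562

  ##### -> .   bit 31 = 0  t=0,i=13
  ####. -> #   bit 30 = 1  t=0,i=14
  ###.# -> .   bit 29 = 0  t=1,i=2
  ###.. -> #   bit 28 = 1  t=0,i=15
  ##.## -> #   bit 27 = 1  t=1,i=13
  ##.#. -> #   bit 26 = 1  t=1,i=3
  ##..# -> #   bit 25 = 1  t=0,i=16
  ##... -> #   bit 24 = 1  t=0,i=4
  #.### -> #   bit 23 = 1  t=0,i=11
  #.##. -> .   bit 22 = 0  t=2,i=5
  #.#.# -> #   bit 21 = 1  t=2,i=18
  #.#.. -> .   bit 20 = 0  t=1,i=4
  #..## -> #   bit 19 = 1  t=1,i=9
  #..#. -> #   bit 18 = 1  t=0,i=17
  #...# -> .   bit 17 = 0  t=2,i=1
  #.... -> .   bit 16 = 0  t=0,i=5
  .#### -> #   bit 15 = 1  t=0,i=12
  .###. -> .   bit 14 = 0  t=1,i=1
  .##.# -> #   bit 13 = 1  t=2,i=6
  .##.. -> .   bit 12 = 0  t=0,i=3
  .#.## -> #   bit 11 = 1  t=0,i=10
  .#.#. -> .   bit 10 = 0  t=3,i=11
  .#..# -> #   bit 9 = 1  t=1,i=5
  .#... -> #   bit 8 = 1  t=0,i=19
  ..### -> .   bit 7 = 0  t=1,i=0
  ..##. -> #   bit 6 = 1  t=0,i=2
  ..#.# -> .   bit 5 = 0  t=0,i=9
  ..#.. -> .   bit 4 = 0  t=0,i=18
  ...## -> #   bit 3 = 1  t=0,i=1
  ...#. -> .   bit 2 = 0  t=0,i=8
  ....# -> #   bit 1 = 1  t=0,i=0
  ..... -> .   bit 0 = 0  t=0,i=6
  bits 01011111101011001010101101001010 = 1605151562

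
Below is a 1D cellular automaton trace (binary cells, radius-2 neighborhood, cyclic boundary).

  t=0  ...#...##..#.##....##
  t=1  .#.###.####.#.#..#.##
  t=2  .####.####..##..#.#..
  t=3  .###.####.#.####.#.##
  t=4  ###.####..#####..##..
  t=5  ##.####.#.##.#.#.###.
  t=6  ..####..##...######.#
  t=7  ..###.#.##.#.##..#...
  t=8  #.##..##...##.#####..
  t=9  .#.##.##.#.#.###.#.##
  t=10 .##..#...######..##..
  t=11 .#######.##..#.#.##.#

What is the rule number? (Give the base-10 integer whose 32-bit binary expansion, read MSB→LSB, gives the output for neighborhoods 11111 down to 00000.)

1252449746

  #####|.  b31=0 t=4,i=12
  ####.|#  b30=1 t=1,i=9
  ###.#|.  b29=0 t=1,i=5
  ###..|.  b28=0 t=2,i=9
  ##.##|#  b27=1 t=1,i=6
  ##.#.|.  b26=0 t=1,i=0
  ##..#|#  b25=1 t=0,i=9
  ##...|.  b24=0 t=0,i=0
  #.###|#  b23=1 t=1,i=3
  #.##.|.  b22=0 t=0,i=13
  #.#.#|#  b21=1 t=1,i=1
  #.#..|.  b20=0 t=1,i=14
  #..##|.  b19=0 t=2,i=11
  #..#.|#  b18=1 t=0,i=10
  #...#|#  b17=1 t=0,i=1
  #....|.  b16=0 t=0,i=16
  .####|#  b15=1 t=1,i=8
  .###.|#  b14=1 t=1,i=4
  .##.#|.  b13=0 t=1,i=20
  .##..|#  b12=1 t=0,i=8
  .#.##|#  b11=1 t=0,i=12
  .#.#.|#  b10=1 t=1,i=13
  .#..#|.  b9=0 t=1,i=15
  .#...|#  b8=1 t=0,i=4
  ..###|#  b7=1 t=2,i=1
  ..##.|#  b6=1 t=0,i=7
  ..#.#|.  b5=0 t=0,i=11
  ..#..|#  b4=1 t=0,i=3
  ...##|.  b3=0 t=0,i=6
  ...#.|.  b2=0 t=0,i=2
  ....#|#  b1=1 t=0,i=17
  .....|.  b0=0 t=7,i=20
  bits 01001010101001101101110111010010 = 1252449746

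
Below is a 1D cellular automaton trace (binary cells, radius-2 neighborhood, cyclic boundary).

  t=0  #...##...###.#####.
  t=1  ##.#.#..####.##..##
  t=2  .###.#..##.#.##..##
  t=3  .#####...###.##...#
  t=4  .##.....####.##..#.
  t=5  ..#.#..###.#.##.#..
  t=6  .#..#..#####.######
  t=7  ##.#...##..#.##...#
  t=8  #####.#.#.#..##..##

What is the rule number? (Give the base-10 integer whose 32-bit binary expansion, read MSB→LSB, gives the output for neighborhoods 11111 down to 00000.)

620097932

  #####|.  b31=0 t=0,i=15
  ####.|.  b30=0 t=0,i=16
  ###.#|#  b29=1 t=0,i=11
  ###..|.  b28=0 t=3,i=5
  ##.##|.  b27=0 t=0,i=12
  ##.#.|#  b26=1 t=0,i=18
  ##..#|.  b25=0 t=1,i=15
  ##...|.  b24=0 t=0,i=6
  #.###|#  b23=1 t=0,i=13
  #.##.|#  b22=1 t=1,i=13
  #.#.#|#  b21=1 t=1,i=3
  #.#..|#  b20=1 t=0,i=0
  #..##|.  b19=0 t=1,i=7
  #..#.|#  b18=1 t=4,i=16
  #...#|.  b17=0 t=0,i=2
  #....|#  b16=1 t=4,i=4
  .####|#  b15=1 t=0,i=14
  .###.|#  b14=1 t=0,i=10
  .##.#|#  b13=1 t=2,i=9
  .##..|#  b12=1 t=0,i=5
  .#.##|.  b11=0 t=2,i=12
  .#.#.|.  b10=0 t=1,i=4
  .#..#|.  b9=0 t=1,i=6
  .#...|#  b8=1 t=0,i=1
  ..###|#  b7=1 t=0,i=9
  ..##.|.  b6=0 t=0,i=4
  ..#.#|.  b5=0 t=3,i=18
  ..#..|.  b4=0 t=4,i=17
  ...##|#  b3=1 t=0,i=3
  ...#.|#  b2=1 t=3,i=17
  ....#|.  b1=0 t=4,i=6
  .....|.  b0=0 t=4,i=5
  bits 00100100111101011111000110001100 = 620097932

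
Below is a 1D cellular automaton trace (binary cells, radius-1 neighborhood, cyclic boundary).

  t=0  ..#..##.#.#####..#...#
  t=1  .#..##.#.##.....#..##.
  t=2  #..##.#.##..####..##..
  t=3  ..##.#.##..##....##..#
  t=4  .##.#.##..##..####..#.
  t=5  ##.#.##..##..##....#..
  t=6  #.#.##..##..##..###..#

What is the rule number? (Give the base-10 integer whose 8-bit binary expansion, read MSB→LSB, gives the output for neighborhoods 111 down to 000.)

  [7] ### => .  t=0,i=11
  [6] ##. => .  t=0,i=6
  [5] #.# => #  t=0,i=7
  [4] #.. => .  t=0,i=0
  [3] .## => #  t=0,i=5
  [2] .#. => .  t=0,i=2
  [1] ..# => #  t=0,i=1
  [0] ... => #  t=0,i=19
  bits 00101011 = 43

43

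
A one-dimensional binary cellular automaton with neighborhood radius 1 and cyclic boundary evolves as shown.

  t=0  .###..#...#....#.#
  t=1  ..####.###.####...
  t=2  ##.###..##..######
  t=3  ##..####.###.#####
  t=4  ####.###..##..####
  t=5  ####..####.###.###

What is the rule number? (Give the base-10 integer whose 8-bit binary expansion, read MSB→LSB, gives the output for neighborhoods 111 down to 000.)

  ### -> #   bit 7 = 1  t=0,i=2
  ##. -> #   bit 6 = 1  t=0,i=3
  #.# -> .   bit 5 = 0  t=0,i=0
  #.. -> #   bit 4 = 1  t=0,i=4
  .## -> .   bit 3 = 0  t=0,i=1
  .#. -> .   bit 2 = 0  t=0,i=6
  ..# -> #   bit 1 = 1  t=0,i=5
  ... -> #   bit 0 = 1  t=0,i=8
  bits 11010011 = 211

211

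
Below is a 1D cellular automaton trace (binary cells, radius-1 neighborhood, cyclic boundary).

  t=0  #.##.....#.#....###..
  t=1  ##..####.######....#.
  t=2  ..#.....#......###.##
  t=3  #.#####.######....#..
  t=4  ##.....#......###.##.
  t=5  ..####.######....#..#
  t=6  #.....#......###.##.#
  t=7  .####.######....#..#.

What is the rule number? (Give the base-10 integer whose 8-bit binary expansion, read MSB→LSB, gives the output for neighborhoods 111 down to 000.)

  ###|.  b7=0 t=0,i=17
  ##.|.  b6=0 t=0,i=3
  #.#|#  b5=1 t=0,i=1
  #..|#  b4=1 t=0,i=4
  .##|.  b3=0 t=0,i=2
  .#.|#  b2=1 t=0,i=0
  ..#|.  b1=0 t=0,i=8
  ...|#  b0=1 t=0,i=5
  bits 00110101 = 53

53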